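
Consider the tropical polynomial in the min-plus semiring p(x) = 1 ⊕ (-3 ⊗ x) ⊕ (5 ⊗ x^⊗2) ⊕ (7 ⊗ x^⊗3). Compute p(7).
p(7) = 1

A tropical monomial a ⊗ x^⊗i evaluates to a + i · x. Evaluating each term at x = 7:
  Term 0 contributes 1 + 0 · 7 = 1
  Term 1 contributes -3 + 1 · 7 = 4
  Term 2 contributes 5 + 2 · 7 = 19
  Term 3 contributes 7 + 3 · 7 = 28
p(7) = ⊕ of these = min[1, 4, 19, 28] = 1.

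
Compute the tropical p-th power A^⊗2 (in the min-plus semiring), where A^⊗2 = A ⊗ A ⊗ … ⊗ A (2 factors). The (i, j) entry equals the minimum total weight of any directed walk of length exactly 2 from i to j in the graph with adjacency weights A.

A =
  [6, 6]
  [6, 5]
A^⊗2 =
  [12, 11]
  [11, 10]

Each entry (A^⊗2)_ij equals the minimum over all length-2 walks i = v_0 → v_1 → … → v_2 = j of Σ_t A[v_t][v_{t+1}]. For example, for (i, j) = (0, 1) we minimise over 2 possible intermediate vertex sequences; the minimum is 11, attained along the walk 0 → 1 → 1.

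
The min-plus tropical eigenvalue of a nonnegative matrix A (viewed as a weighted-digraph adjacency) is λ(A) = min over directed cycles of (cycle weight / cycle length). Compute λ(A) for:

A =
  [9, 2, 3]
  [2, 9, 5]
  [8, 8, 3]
λ(A) = 2

Enumerate directed cycles and compute their means (weight / length). Sample:
  cycle 0 → 0: weight = 9, length = 1, mean = 9/1 ≈ 9.000
  cycle 1 → 1: weight = 9, length = 1, mean = 9/1 ≈ 9.000
  cycle 2 → 2: weight = 3, length = 1, mean = 3/1 ≈ 3.000
  cycle 0 → 1 → 0: weight = 4, length = 2, mean = 4/2 ≈ 2.000
  cycle 0 → 2 → 0: weight = 11, length = 2, mean = 11/2 ≈ 5.500
  cycle 1 → 0 → 1: weight = 4, length = 2, mean = 4/2 ≈ 2.000
Minimum mean = 2.000, attained e.g. along the cycle 0 → 1 → 0 with weight 4 and length 2. So λ(A) = 4/2 = 2.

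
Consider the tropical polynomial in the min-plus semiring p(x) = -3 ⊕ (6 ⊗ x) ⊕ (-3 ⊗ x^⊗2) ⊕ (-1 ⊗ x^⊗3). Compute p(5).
p(5) = -3

A tropical monomial a ⊗ x^⊗i evaluates to a + i · x. Evaluating each term at x = 5:
  Term 0 contributes -3 + 0 · 5 = -3
  Term 1 contributes 6 + 1 · 5 = 11
  Term 2 contributes -3 + 2 · 5 = 7
  Term 3 contributes -1 + 3 · 5 = 14
p(5) = ⊕ of these = min[-3, 11, 7, 14] = -3.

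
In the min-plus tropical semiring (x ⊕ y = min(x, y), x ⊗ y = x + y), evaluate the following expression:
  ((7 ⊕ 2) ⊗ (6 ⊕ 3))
((7 ⊕ 2) ⊗ (6 ⊕ 3)) = 5

Expand innermost to outermost. Recall ⊕ takes the minimum of its arguments and ⊗ takes their sum. Working out the expression ((7 ⊕ 2) ⊗ (6 ⊕ 3)) gives 5.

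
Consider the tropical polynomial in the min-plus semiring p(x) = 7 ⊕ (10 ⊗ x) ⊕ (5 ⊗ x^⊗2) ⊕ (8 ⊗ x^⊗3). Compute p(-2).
p(-2) = 1

A tropical monomial a ⊗ x^⊗i evaluates to a + i · x. Evaluating each term at x = -2:
  Term 0 contributes 7 + 0 · -2 = 7
  Term 1 contributes 10 + 1 · -2 = 8
  Term 2 contributes 5 + 2 · -2 = 1
  Term 3 contributes 8 + 3 · -2 = 2
p(-2) = ⊕ of these = min[7, 8, 1, 2] = 1.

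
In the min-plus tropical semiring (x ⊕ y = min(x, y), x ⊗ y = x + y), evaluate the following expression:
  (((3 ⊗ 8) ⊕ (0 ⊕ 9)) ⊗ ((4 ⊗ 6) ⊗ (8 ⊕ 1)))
(((3 ⊗ 8) ⊕ (0 ⊕ 9)) ⊗ ((4 ⊗ 6) ⊗ (8 ⊕ 1))) = 11

Expand innermost to outermost. Recall ⊕ takes the minimum of its arguments and ⊗ takes their sum. Working out the expression (((3 ⊗ 8) ⊕ (0 ⊕ 9)) ⊗ ((4 ⊗ 6) ⊗ (8 ⊕ 1))) gives 11.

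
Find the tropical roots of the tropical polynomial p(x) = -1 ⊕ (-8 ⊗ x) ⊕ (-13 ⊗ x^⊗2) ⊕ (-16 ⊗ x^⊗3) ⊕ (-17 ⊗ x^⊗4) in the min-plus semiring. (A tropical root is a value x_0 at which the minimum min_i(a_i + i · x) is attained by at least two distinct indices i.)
Roots: {1, 3, 5, 7}

Each tropical root is a break point of the lower envelope of the lines y = a_i + i · x (there are 5 lines, with slopes 0, 1, ..., 4). Only the lines that attain the minimum somewhere contribute to roots; other lines are dominated. Here the surviving (envelope) indices are i = 4, i = 3, i = 2, i = 1, i = 0.
Intersections between consecutive envelope lines give the roots: for adjacent envelope indices i < j the intersection is x = (a_i − a_j) / (j − i). Reading off the sorted break points: {1, 3, 5, 7}.
Verification: at each break x_0, at least two indices attain the minimum of min_i(a_i + i · x_0).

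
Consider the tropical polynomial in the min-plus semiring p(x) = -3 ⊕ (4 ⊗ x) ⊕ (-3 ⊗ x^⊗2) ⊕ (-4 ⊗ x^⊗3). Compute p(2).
p(2) = -3

A tropical monomial a ⊗ x^⊗i evaluates to a + i · x. Evaluating each term at x = 2:
  Term 0 contributes -3 + 0 · 2 = -3
  Term 1 contributes 4 + 1 · 2 = 6
  Term 2 contributes -3 + 2 · 2 = 1
  Term 3 contributes -4 + 3 · 2 = 2
p(2) = ⊕ of these = min[-3, 6, 1, 2] = -3.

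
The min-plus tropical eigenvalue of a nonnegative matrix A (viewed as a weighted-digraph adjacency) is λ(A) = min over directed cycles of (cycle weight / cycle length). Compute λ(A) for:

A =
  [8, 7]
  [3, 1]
λ(A) = 1

Enumerate directed cycles and compute their means (weight / length). Sample:
  cycle 0 → 0: weight = 8, length = 1, mean = 8/1 ≈ 8.000
  cycle 1 → 1: weight = 1, length = 1, mean = 1/1 ≈ 1.000
  cycle 0 → 1 → 0: weight = 10, length = 2, mean = 10/2 ≈ 5.000
  cycle 1 → 0 → 1: weight = 10, length = 2, mean = 10/2 ≈ 5.000
Minimum mean = 1.000, attained e.g. along the cycle 1 → 1 with weight 1 and length 1. So λ(A) = 1/1 = 1.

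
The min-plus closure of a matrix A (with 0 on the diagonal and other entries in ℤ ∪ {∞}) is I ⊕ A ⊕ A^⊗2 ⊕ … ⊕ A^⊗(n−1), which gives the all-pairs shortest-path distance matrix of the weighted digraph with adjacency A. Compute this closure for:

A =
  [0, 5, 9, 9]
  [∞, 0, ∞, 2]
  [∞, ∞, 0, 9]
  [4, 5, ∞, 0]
Closure =
  [0, 5, 9, 7]
  [6, 0, 15, 2]
  [13, 14, 0, 9]
  [4, 5, 13, 0]

This is the Floyd-Warshall all-pairs shortest-path computation. For each intermediate vertex k = 0, 1, …, 3, update dist[i][j] ← min(dist[i][j], dist[i][k] + dist[k][j]). The final matrix gives, for each (i, j), the minimum total weight of any directed path from i to j (possibly empty when i = j).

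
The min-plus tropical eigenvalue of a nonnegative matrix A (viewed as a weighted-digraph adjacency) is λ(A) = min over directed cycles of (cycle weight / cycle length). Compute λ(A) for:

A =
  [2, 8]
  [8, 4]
λ(A) = 2

Enumerate directed cycles and compute their means (weight / length). Sample:
  cycle 0 → 0: weight = 2, length = 1, mean = 2/1 ≈ 2.000
  cycle 1 → 1: weight = 4, length = 1, mean = 4/1 ≈ 4.000
  cycle 0 → 1 → 0: weight = 16, length = 2, mean = 16/2 ≈ 8.000
  cycle 1 → 0 → 1: weight = 16, length = 2, mean = 16/2 ≈ 8.000
Minimum mean = 2.000, attained e.g. along the cycle 0 → 0 with weight 2 and length 1. So λ(A) = 2/1 = 2.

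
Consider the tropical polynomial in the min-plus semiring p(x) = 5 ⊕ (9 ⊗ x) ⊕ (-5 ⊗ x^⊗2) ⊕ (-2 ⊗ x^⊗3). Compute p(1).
p(1) = -3

A tropical monomial a ⊗ x^⊗i evaluates to a + i · x. Evaluating each term at x = 1:
  Term 0 contributes 5 + 0 · 1 = 5
  Term 1 contributes 9 + 1 · 1 = 10
  Term 2 contributes -5 + 2 · 1 = -3
  Term 3 contributes -2 + 3 · 1 = 1
p(1) = ⊕ of these = min[5, 10, -3, 1] = -3.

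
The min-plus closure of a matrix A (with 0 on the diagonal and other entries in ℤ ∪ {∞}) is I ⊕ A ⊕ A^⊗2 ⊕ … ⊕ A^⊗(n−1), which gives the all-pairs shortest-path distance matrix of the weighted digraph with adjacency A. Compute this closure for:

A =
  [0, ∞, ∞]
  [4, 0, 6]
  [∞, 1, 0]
Closure =
  [0, ∞, ∞]
  [4, 0, 6]
  [5, 1, 0]

This is the Floyd-Warshall all-pairs shortest-path computation. For each intermediate vertex k = 0, 1, …, 2, update dist[i][j] ← min(dist[i][j], dist[i][k] + dist[k][j]). The final matrix gives, for each (i, j), the minimum total weight of any directed path from i to j (possibly empty when i = j).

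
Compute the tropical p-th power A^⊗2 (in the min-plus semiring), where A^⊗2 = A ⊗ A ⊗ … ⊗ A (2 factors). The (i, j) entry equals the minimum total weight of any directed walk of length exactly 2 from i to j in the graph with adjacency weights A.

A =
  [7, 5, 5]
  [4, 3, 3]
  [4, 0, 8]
A^⊗2 =
  [9, 5, 8]
  [7, 3, 6]
  [4, 3, 3]

Each entry (A^⊗2)_ij equals the minimum over all length-2 walks i = v_0 → v_1 → … → v_2 = j of Σ_t A[v_t][v_{t+1}]. For example, for (i, j) = (0, 2) we minimise over 3 possible intermediate vertex sequences; the minimum is 8, attained along the walk 0 → 1 → 2.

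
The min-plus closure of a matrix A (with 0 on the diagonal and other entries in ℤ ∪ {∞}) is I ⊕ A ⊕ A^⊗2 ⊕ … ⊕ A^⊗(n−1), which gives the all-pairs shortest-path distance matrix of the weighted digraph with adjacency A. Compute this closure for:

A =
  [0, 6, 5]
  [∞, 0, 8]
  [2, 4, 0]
Closure =
  [0, 6, 5]
  [10, 0, 8]
  [2, 4, 0]

This is the Floyd-Warshall all-pairs shortest-path computation. For each intermediate vertex k = 0, 1, …, 2, update dist[i][j] ← min(dist[i][j], dist[i][k] + dist[k][j]). The final matrix gives, for each (i, j), the minimum total weight of any directed path from i to j (possibly empty when i = j).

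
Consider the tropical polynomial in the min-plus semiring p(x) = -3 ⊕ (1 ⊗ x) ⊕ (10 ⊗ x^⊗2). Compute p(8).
p(8) = -3

A tropical monomial a ⊗ x^⊗i evaluates to a + i · x. Evaluating each term at x = 8:
  Term 0 contributes -3 + 0 · 8 = -3
  Term 1 contributes 1 + 1 · 8 = 9
  Term 2 contributes 10 + 2 · 8 = 26
p(8) = ⊕ of these = min[-3, 9, 26] = -3.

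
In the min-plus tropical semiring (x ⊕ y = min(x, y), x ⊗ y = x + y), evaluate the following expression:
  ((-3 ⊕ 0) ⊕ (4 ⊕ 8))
((-3 ⊕ 0) ⊕ (4 ⊕ 8)) = -3

Expand innermost to outermost. Recall ⊕ takes the minimum of its arguments and ⊗ takes their sum. Working out the expression ((-3 ⊕ 0) ⊕ (4 ⊕ 8)) gives -3.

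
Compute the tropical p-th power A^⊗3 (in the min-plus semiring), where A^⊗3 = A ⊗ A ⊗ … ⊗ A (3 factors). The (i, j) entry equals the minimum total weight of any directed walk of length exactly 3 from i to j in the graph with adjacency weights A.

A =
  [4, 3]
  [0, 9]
A^⊗3 =
  [7, 6]
  [3, 7]

Each entry (A^⊗3)_ij equals the minimum over all length-3 walks i = v_0 → v_1 → … → v_3 = j of Σ_t A[v_t][v_{t+1}]. For example, for (i, j) = (0, 1) we minimise over 4 possible intermediate vertex sequences; the minimum is 6, attained along the walk 0 → 1 → 0 → 1.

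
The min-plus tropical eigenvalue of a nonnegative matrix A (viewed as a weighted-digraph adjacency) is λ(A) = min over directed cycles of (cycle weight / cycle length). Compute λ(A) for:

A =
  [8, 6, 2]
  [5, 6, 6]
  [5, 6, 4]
λ(A) = 7/2

Enumerate directed cycles and compute their means (weight / length). Sample:
  cycle 0 → 0: weight = 8, length = 1, mean = 8/1 ≈ 8.000
  cycle 1 → 1: weight = 6, length = 1, mean = 6/1 ≈ 6.000
  cycle 2 → 2: weight = 4, length = 1, mean = 4/1 ≈ 4.000
  cycle 0 → 1 → 0: weight = 11, length = 2, mean = 11/2 ≈ 5.500
  cycle 0 → 2 → 0: weight = 7, length = 2, mean = 7/2 ≈ 3.500
  cycle 1 → 0 → 1: weight = 11, length = 2, mean = 11/2 ≈ 5.500
Minimum mean = 3.500, attained e.g. along the cycle 0 → 2 → 0 with weight 7 and length 2. So λ(A) = 7/2 = 7/2.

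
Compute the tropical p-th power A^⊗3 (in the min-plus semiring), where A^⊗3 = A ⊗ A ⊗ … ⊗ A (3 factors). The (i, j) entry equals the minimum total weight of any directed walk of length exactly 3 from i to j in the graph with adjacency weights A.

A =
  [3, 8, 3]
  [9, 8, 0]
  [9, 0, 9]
A^⊗3 =
  [9, 6, 3]
  [9, 8, 0]
  [9, 0, 8]

Each entry (A^⊗3)_ij equals the minimum over all length-3 walks i = v_0 → v_1 → … → v_3 = j of Σ_t A[v_t][v_{t+1}]. For example, for (i, j) = (0, 2) we minimise over 9 possible intermediate vertex sequences; the minimum is 3, attained along the walk 0 → 2 → 1 → 2.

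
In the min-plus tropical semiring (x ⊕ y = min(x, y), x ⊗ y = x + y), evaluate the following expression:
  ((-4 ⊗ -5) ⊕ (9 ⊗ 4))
((-4 ⊗ -5) ⊕ (9 ⊗ 4)) = -9

Expand innermost to outermost. Recall ⊕ takes the minimum of its arguments and ⊗ takes their sum. Working out the expression ((-4 ⊗ -5) ⊕ (9 ⊗ 4)) gives -9.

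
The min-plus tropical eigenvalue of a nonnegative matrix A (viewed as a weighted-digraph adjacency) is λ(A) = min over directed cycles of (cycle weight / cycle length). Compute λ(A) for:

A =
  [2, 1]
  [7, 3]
λ(A) = 2

Enumerate directed cycles and compute their means (weight / length). Sample:
  cycle 0 → 0: weight = 2, length = 1, mean = 2/1 ≈ 2.000
  cycle 1 → 1: weight = 3, length = 1, mean = 3/1 ≈ 3.000
  cycle 0 → 1 → 0: weight = 8, length = 2, mean = 8/2 ≈ 4.000
  cycle 1 → 0 → 1: weight = 8, length = 2, mean = 8/2 ≈ 4.000
Minimum mean = 2.000, attained e.g. along the cycle 0 → 0 with weight 2 and length 1. So λ(A) = 2/1 = 2.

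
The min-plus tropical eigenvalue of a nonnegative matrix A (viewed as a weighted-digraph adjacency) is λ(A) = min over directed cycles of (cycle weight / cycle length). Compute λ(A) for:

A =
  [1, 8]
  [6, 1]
λ(A) = 1

Enumerate directed cycles and compute their means (weight / length). Sample:
  cycle 0 → 0: weight = 1, length = 1, mean = 1/1 ≈ 1.000
  cycle 1 → 1: weight = 1, length = 1, mean = 1/1 ≈ 1.000
  cycle 0 → 1 → 0: weight = 14, length = 2, mean = 14/2 ≈ 7.000
  cycle 1 → 0 → 1: weight = 14, length = 2, mean = 14/2 ≈ 7.000
Minimum mean = 1.000, attained e.g. along the cycle 0 → 0 with weight 1 and length 1. So λ(A) = 1/1 = 1.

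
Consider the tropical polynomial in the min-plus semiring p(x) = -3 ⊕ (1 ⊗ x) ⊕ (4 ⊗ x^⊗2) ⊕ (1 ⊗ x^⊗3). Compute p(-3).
p(-3) = -8

A tropical monomial a ⊗ x^⊗i evaluates to a + i · x. Evaluating each term at x = -3:
  Term 0 contributes -3 + 0 · -3 = -3
  Term 1 contributes 1 + 1 · -3 = -2
  Term 2 contributes 4 + 2 · -3 = -2
  Term 3 contributes 1 + 3 · -3 = -8
p(-3) = ⊕ of these = min[-3, -2, -2, -8] = -8.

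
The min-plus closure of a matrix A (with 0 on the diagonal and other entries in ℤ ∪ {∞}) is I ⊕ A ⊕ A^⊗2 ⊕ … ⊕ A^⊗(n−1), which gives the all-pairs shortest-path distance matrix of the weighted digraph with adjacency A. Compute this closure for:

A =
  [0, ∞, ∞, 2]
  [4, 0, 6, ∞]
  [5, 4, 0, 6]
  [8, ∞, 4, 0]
Closure =
  [0, 10, 6, 2]
  [4, 0, 6, 6]
  [5, 4, 0, 6]
  [8, 8, 4, 0]

This is the Floyd-Warshall all-pairs shortest-path computation. For each intermediate vertex k = 0, 1, …, 3, update dist[i][j] ← min(dist[i][j], dist[i][k] + dist[k][j]). The final matrix gives, for each (i, j), the minimum total weight of any directed path from i to j (possibly empty when i = j).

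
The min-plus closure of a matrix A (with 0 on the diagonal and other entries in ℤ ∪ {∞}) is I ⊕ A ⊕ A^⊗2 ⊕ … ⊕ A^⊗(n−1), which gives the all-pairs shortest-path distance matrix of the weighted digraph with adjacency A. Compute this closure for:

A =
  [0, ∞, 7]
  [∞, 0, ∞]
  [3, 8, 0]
Closure =
  [0, 15, 7]
  [∞, 0, ∞]
  [3, 8, 0]

This is the Floyd-Warshall all-pairs shortest-path computation. For each intermediate vertex k = 0, 1, …, 2, update dist[i][j] ← min(dist[i][j], dist[i][k] + dist[k][j]). The final matrix gives, for each (i, j), the minimum total weight of any directed path from i to j (possibly empty when i = j).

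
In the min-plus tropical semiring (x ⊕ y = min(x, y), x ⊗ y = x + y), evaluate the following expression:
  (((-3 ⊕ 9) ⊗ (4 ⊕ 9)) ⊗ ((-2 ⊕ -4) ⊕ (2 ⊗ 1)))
(((-3 ⊕ 9) ⊗ (4 ⊕ 9)) ⊗ ((-2 ⊕ -4) ⊕ (2 ⊗ 1))) = -3

Expand innermost to outermost. Recall ⊕ takes the minimum of its arguments and ⊗ takes their sum. Working out the expression (((-3 ⊕ 9) ⊗ (4 ⊕ 9)) ⊗ ((-2 ⊕ -4) ⊕ (2 ⊗ 1))) gives -3.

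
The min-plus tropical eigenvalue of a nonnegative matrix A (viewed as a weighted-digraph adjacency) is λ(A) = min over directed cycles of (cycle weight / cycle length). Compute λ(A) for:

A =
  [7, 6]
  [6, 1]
λ(A) = 1

Enumerate directed cycles and compute their means (weight / length). Sample:
  cycle 0 → 0: weight = 7, length = 1, mean = 7/1 ≈ 7.000
  cycle 1 → 1: weight = 1, length = 1, mean = 1/1 ≈ 1.000
  cycle 0 → 1 → 0: weight = 12, length = 2, mean = 12/2 ≈ 6.000
  cycle 1 → 0 → 1: weight = 12, length = 2, mean = 12/2 ≈ 6.000
Minimum mean = 1.000, attained e.g. along the cycle 1 → 1 with weight 1 and length 1. So λ(A) = 1/1 = 1.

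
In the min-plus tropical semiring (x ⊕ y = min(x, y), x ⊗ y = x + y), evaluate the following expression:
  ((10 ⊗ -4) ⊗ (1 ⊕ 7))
((10 ⊗ -4) ⊗ (1 ⊕ 7)) = 7

Expand innermost to outermost. Recall ⊕ takes the minimum of its arguments and ⊗ takes their sum. Working out the expression ((10 ⊗ -4) ⊗ (1 ⊕ 7)) gives 7.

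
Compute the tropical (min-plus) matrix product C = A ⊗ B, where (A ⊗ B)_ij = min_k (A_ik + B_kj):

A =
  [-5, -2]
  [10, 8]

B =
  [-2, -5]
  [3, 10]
A ⊗ B =
  [-7, -10]
  [8, 5]

Apply the min-plus product entry-by-entry:
  C[0][0] = min over k of (A[0][0] + B[0][0] = -5 + -2 = -7, A[0][1] + B[1][0] = -2 + 3 = 1) = -7 (attained at k = 0)
  C[0][1] = min over k of (A[0][0] + B[0][1] = -5 + -5 = -10, A[0][1] + B[1][1] = -2 + 10 = 8) = -10 (attained at k = 0)
  C[1][0] = min over k of (A[1][0] + B[0][0] = 10 + -2 = 8, A[1][1] + B[1][0] = 8 + 3 = 11) = 8 (attained at k = 0)
  C[1][1] = min over k of (A[1][0] + B[0][1] = 10 + -5 = 5, A[1][1] + B[1][1] = 8 + 10 = 18) = 5 (attained at k = 0)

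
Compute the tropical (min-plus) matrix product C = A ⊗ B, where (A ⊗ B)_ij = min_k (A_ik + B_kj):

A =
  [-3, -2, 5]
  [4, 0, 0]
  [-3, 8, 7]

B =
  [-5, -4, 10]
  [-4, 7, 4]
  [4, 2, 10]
A ⊗ B =
  [-8, -7, 2]
  [-4, 0, 4]
  [-8, -7, 7]

Apply the min-plus product entry-by-entry:
  C[0][0] = min over k of (A[0][0] + B[0][0] = -3 + -5 = -8, A[0][1] + B[1][0] = -2 + -4 = -6, A[0][2] + B[2][0] = 5 + 4 = 9) = -8 (attained at k = 0)
  C[0][1] = min over k of (A[0][0] + B[0][1] = -3 + -4 = -7, A[0][1] + B[1][1] = -2 + 7 = 5, A[0][2] + B[2][1] = 5 + 2 = 7) = -7 (attained at k = 0)
  C[0][2] = min over k of (A[0][0] + B[0][2] = -3 + 10 = 7, A[0][1] + B[1][2] = -2 + 4 = 2, A[0][2] + B[2][2] = 5 + 10 = 15) = 2 (attained at k = 1)
  C[1][0] = min over k of (A[1][0] + B[0][0] = 4 + -5 = -1, A[1][1] + B[1][0] = 0 + -4 = -4, A[1][2] + B[2][0] = 0 + 4 = 4) = -4 (attained at k = 1)
  C[1][1] = min over k of (A[1][0] + B[0][1] = 4 + -4 = 0, A[1][1] + B[1][1] = 0 + 7 = 7, A[1][2] + B[2][1] = 0 + 2 = 2) = 0 (attained at k = 0)
  C[1][2] = min over k of (A[1][0] + B[0][2] = 4 + 10 = 14, A[1][1] + B[1][2] = 0 + 4 = 4, A[1][2] + B[2][2] = 0 + 10 = 10) = 4 (attained at k = 1)
  C[2][0] = min over k of (A[2][0] + B[0][0] = -3 + -5 = -8, A[2][1] + B[1][0] = 8 + -4 = 4, A[2][2] + B[2][0] = 7 + 4 = 11) = -8 (attained at k = 0)
  C[2][1] = min over k of (A[2][0] + B[0][1] = -3 + -4 = -7, A[2][1] + B[1][1] = 8 + 7 = 15, A[2][2] + B[2][1] = 7 + 2 = 9) = -7 (attained at k = 0)
  C[2][2] = min over k of (A[2][0] + B[0][2] = -3 + 10 = 7, A[2][1] + B[1][2] = 8 + 4 = 12, A[2][2] + B[2][2] = 7 + 10 = 17) = 7 (attained at k = 0)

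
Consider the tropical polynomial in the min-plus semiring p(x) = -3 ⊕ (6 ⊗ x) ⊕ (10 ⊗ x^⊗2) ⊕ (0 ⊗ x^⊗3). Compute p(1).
p(1) = -3

A tropical monomial a ⊗ x^⊗i evaluates to a + i · x. Evaluating each term at x = 1:
  Term 0 contributes -3 + 0 · 1 = -3
  Term 1 contributes 6 + 1 · 1 = 7
  Term 2 contributes 10 + 2 · 1 = 12
  Term 3 contributes 0 + 3 · 1 = 3
p(1) = ⊕ of these = min[-3, 7, 12, 3] = -3.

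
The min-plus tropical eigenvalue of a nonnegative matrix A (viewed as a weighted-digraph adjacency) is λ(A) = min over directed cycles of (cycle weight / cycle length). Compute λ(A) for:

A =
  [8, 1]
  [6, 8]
λ(A) = 7/2

Enumerate directed cycles and compute their means (weight / length). Sample:
  cycle 0 → 0: weight = 8, length = 1, mean = 8/1 ≈ 8.000
  cycle 1 → 1: weight = 8, length = 1, mean = 8/1 ≈ 8.000
  cycle 0 → 1 → 0: weight = 7, length = 2, mean = 7/2 ≈ 3.500
  cycle 1 → 0 → 1: weight = 7, length = 2, mean = 7/2 ≈ 3.500
Minimum mean = 3.500, attained e.g. along the cycle 0 → 1 → 0 with weight 7 and length 2. So λ(A) = 7/2 = 7/2.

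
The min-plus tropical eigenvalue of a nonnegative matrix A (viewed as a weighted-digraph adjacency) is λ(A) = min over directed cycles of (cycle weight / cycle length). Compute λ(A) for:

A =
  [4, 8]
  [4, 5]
λ(A) = 4

Enumerate directed cycles and compute their means (weight / length). Sample:
  cycle 0 → 0: weight = 4, length = 1, mean = 4/1 ≈ 4.000
  cycle 1 → 1: weight = 5, length = 1, mean = 5/1 ≈ 5.000
  cycle 0 → 1 → 0: weight = 12, length = 2, mean = 12/2 ≈ 6.000
  cycle 1 → 0 → 1: weight = 12, length = 2, mean = 12/2 ≈ 6.000
Minimum mean = 4.000, attained e.g. along the cycle 0 → 0 with weight 4 and length 1. So λ(A) = 4/1 = 4.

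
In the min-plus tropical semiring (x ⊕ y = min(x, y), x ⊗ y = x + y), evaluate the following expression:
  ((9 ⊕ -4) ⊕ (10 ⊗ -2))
((9 ⊕ -4) ⊕ (10 ⊗ -2)) = -4

Expand innermost to outermost. Recall ⊕ takes the minimum of its arguments and ⊗ takes their sum. Working out the expression ((9 ⊕ -4) ⊕ (10 ⊗ -2)) gives -4.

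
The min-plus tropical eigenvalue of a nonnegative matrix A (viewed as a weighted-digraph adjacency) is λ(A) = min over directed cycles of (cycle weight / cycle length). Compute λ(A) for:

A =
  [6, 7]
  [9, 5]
λ(A) = 5

Enumerate directed cycles and compute their means (weight / length). Sample:
  cycle 0 → 0: weight = 6, length = 1, mean = 6/1 ≈ 6.000
  cycle 1 → 1: weight = 5, length = 1, mean = 5/1 ≈ 5.000
  cycle 0 → 1 → 0: weight = 16, length = 2, mean = 16/2 ≈ 8.000
  cycle 1 → 0 → 1: weight = 16, length = 2, mean = 16/2 ≈ 8.000
Minimum mean = 5.000, attained e.g. along the cycle 1 → 1 with weight 5 and length 1. So λ(A) = 5/1 = 5.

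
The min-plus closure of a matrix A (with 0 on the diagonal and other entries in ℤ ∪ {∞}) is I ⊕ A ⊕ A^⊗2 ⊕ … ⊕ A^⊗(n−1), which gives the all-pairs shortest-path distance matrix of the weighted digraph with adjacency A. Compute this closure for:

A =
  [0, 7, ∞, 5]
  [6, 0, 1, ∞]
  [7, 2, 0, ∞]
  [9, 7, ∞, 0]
Closure =
  [0, 7, 8, 5]
  [6, 0, 1, 11]
  [7, 2, 0, 12]
  [9, 7, 8, 0]

This is the Floyd-Warshall all-pairs shortest-path computation. For each intermediate vertex k = 0, 1, …, 3, update dist[i][j] ← min(dist[i][j], dist[i][k] + dist[k][j]). The final matrix gives, for each (i, j), the minimum total weight of any directed path from i to j (possibly empty when i = j).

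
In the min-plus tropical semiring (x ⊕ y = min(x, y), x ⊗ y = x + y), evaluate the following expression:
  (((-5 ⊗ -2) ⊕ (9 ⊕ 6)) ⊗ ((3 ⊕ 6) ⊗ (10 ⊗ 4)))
(((-5 ⊗ -2) ⊕ (9 ⊕ 6)) ⊗ ((3 ⊕ 6) ⊗ (10 ⊗ 4))) = 10

Expand innermost to outermost. Recall ⊕ takes the minimum of its arguments and ⊗ takes their sum. Working out the expression (((-5 ⊗ -2) ⊕ (9 ⊕ 6)) ⊗ ((3 ⊕ 6) ⊗ (10 ⊗ 4))) gives 10.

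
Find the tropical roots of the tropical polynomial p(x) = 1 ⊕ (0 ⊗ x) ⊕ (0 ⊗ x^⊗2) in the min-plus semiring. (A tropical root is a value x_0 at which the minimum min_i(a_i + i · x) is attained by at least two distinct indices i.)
Roots: {0, 1}

Each tropical root is a break point of the lower envelope of the lines y = a_i + i · x (there are 3 lines, with slopes 0, 1, ..., 2). Only the lines that attain the minimum somewhere contribute to roots; other lines are dominated. Here the surviving (envelope) indices are i = 2, i = 1, i = 0.
Intersections between consecutive envelope lines give the roots: for adjacent envelope indices i < j the intersection is x = (a_i − a_j) / (j − i). Reading off the sorted break points: {0, 1}.
Verification: at each break x_0, at least two indices attain the minimum of min_i(a_i + i · x_0).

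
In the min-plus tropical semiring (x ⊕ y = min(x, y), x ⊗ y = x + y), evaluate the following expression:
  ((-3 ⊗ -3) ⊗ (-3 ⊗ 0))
((-3 ⊗ -3) ⊗ (-3 ⊗ 0)) = -9

Expand innermost to outermost. Recall ⊕ takes the minimum of its arguments and ⊗ takes their sum. Working out the expression ((-3 ⊗ -3) ⊗ (-3 ⊗ 0)) gives -9.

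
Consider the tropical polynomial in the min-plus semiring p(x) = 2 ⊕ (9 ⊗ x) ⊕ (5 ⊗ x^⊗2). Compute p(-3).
p(-3) = -1

A tropical monomial a ⊗ x^⊗i evaluates to a + i · x. Evaluating each term at x = -3:
  Term 0 contributes 2 + 0 · -3 = 2
  Term 1 contributes 9 + 1 · -3 = 6
  Term 2 contributes 5 + 2 · -3 = -1
p(-3) = ⊕ of these = min[2, 6, -1] = -1.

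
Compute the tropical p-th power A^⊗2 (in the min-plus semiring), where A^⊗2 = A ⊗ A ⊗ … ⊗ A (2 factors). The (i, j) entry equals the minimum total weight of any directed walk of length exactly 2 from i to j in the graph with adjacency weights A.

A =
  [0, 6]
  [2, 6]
A^⊗2 =
  [0, 6]
  [2, 8]

Each entry (A^⊗2)_ij equals the minimum over all length-2 walks i = v_0 → v_1 → … → v_2 = j of Σ_t A[v_t][v_{t+1}]. For example, for (i, j) = (0, 1) we minimise over 2 possible intermediate vertex sequences; the minimum is 6, attained along the walk 0 → 0 → 1.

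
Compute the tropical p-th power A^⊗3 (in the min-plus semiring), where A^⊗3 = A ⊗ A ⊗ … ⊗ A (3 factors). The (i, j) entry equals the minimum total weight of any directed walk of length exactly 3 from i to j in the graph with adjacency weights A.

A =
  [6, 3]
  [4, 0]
A^⊗3 =
  [7, 3]
  [4, 0]

Each entry (A^⊗3)_ij equals the minimum over all length-3 walks i = v_0 → v_1 → … → v_3 = j of Σ_t A[v_t][v_{t+1}]. For example, for (i, j) = (0, 1) we minimise over 4 possible intermediate vertex sequences; the minimum is 3, attained along the walk 0 → 1 → 1 → 1.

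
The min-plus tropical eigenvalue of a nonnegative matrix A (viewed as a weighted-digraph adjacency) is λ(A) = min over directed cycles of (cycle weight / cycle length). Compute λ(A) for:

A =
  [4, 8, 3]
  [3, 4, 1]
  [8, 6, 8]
λ(A) = 7/2

Enumerate directed cycles and compute their means (weight / length). Sample:
  cycle 0 → 0: weight = 4, length = 1, mean = 4/1 ≈ 4.000
  cycle 1 → 1: weight = 4, length = 1, mean = 4/1 ≈ 4.000
  cycle 2 → 2: weight = 8, length = 1, mean = 8/1 ≈ 8.000
  cycle 0 → 1 → 0: weight = 11, length = 2, mean = 11/2 ≈ 5.500
  cycle 0 → 2 → 0: weight = 11, length = 2, mean = 11/2 ≈ 5.500
  cycle 1 → 0 → 1: weight = 11, length = 2, mean = 11/2 ≈ 5.500
Minimum mean = 3.500, attained e.g. along the cycle 1 → 2 → 1 with weight 7 and length 2. So λ(A) = 7/2 = 7/2.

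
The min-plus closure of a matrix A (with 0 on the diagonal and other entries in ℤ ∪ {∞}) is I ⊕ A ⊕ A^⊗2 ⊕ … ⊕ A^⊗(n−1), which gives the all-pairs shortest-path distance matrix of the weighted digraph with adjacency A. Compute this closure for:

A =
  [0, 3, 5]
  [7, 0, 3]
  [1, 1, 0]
Closure =
  [0, 3, 5]
  [4, 0, 3]
  [1, 1, 0]

This is the Floyd-Warshall all-pairs shortest-path computation. For each intermediate vertex k = 0, 1, …, 2, update dist[i][j] ← min(dist[i][j], dist[i][k] + dist[k][j]). The final matrix gives, for each (i, j), the minimum total weight of any directed path from i to j (possibly empty when i = j).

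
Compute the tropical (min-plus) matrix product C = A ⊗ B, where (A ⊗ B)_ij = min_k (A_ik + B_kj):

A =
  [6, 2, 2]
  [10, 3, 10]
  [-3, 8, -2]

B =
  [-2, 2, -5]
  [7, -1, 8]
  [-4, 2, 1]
A ⊗ B =
  [-2, 1, 1]
  [6, 2, 5]
  [-6, -1, -8]

Apply the min-plus product entry-by-entry:
  C[0][0] = min over k of (A[0][0] + B[0][0] = 6 + -2 = 4, A[0][1] + B[1][0] = 2 + 7 = 9, A[0][2] + B[2][0] = 2 + -4 = -2) = -2 (attained at k = 2)
  C[0][1] = min over k of (A[0][0] + B[0][1] = 6 + 2 = 8, A[0][1] + B[1][1] = 2 + -1 = 1, A[0][2] + B[2][1] = 2 + 2 = 4) = 1 (attained at k = 1)
  C[0][2] = min over k of (A[0][0] + B[0][2] = 6 + -5 = 1, A[0][1] + B[1][2] = 2 + 8 = 10, A[0][2] + B[2][2] = 2 + 1 = 3) = 1 (attained at k = 0)
  C[1][0] = min over k of (A[1][0] + B[0][0] = 10 + -2 = 8, A[1][1] + B[1][0] = 3 + 7 = 10, A[1][2] + B[2][0] = 10 + -4 = 6) = 6 (attained at k = 2)
  C[1][1] = min over k of (A[1][0] + B[0][1] = 10 + 2 = 12, A[1][1] + B[1][1] = 3 + -1 = 2, A[1][2] + B[2][1] = 10 + 2 = 12) = 2 (attained at k = 1)
  C[1][2] = min over k of (A[1][0] + B[0][2] = 10 + -5 = 5, A[1][1] + B[1][2] = 3 + 8 = 11, A[1][2] + B[2][2] = 10 + 1 = 11) = 5 (attained at k = 0)
  C[2][0] = min over k of (A[2][0] + B[0][0] = -3 + -2 = -5, A[2][1] + B[1][0] = 8 + 7 = 15, A[2][2] + B[2][0] = -2 + -4 = -6) = -6 (attained at k = 2)
  C[2][1] = min over k of (A[2][0] + B[0][1] = -3 + 2 = -1, A[2][1] + B[1][1] = 8 + -1 = 7, A[2][2] + B[2][1] = -2 + 2 = 0) = -1 (attained at k = 0)
  C[2][2] = min over k of (A[2][0] + B[0][2] = -3 + -5 = -8, A[2][1] + B[1][2] = 8 + 8 = 16, A[2][2] + B[2][2] = -2 + 1 = -1) = -8 (attained at k = 0)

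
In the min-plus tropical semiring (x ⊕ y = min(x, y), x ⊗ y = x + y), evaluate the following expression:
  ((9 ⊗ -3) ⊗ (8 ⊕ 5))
((9 ⊗ -3) ⊗ (8 ⊕ 5)) = 11

Expand innermost to outermost. Recall ⊕ takes the minimum of its arguments and ⊗ takes their sum. Working out the expression ((9 ⊗ -3) ⊗ (8 ⊕ 5)) gives 11.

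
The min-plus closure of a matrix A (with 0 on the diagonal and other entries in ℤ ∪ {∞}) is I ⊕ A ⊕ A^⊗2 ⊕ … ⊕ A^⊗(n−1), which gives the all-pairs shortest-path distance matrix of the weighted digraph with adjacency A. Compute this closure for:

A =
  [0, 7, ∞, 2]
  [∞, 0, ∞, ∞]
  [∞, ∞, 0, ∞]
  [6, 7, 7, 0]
Closure =
  [0, 7, 9, 2]
  [∞, 0, ∞, ∞]
  [∞, ∞, 0, ∞]
  [6, 7, 7, 0]

This is the Floyd-Warshall all-pairs shortest-path computation. For each intermediate vertex k = 0, 1, …, 3, update dist[i][j] ← min(dist[i][j], dist[i][k] + dist[k][j]). The final matrix gives, for each (i, j), the minimum total weight of any directed path from i to j (possibly empty when i = j).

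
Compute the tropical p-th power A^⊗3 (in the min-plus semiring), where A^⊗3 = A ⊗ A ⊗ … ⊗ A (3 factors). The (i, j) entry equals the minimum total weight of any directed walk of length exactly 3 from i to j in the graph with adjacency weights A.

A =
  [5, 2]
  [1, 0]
A^⊗3 =
  [3, 2]
  [1, 0]

Each entry (A^⊗3)_ij equals the minimum over all length-3 walks i = v_0 → v_1 → … → v_3 = j of Σ_t A[v_t][v_{t+1}]. For example, for (i, j) = (0, 1) we minimise over 4 possible intermediate vertex sequences; the minimum is 2, attained along the walk 0 → 1 → 1 → 1.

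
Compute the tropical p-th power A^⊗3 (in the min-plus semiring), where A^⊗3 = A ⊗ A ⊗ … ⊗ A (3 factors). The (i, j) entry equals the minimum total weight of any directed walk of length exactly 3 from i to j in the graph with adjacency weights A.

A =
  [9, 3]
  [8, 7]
A^⊗3 =
  [18, 14]
  [19, 18]

Each entry (A^⊗3)_ij equals the minimum over all length-3 walks i = v_0 → v_1 → … → v_3 = j of Σ_t A[v_t][v_{t+1}]. For example, for (i, j) = (0, 1) we minimise over 4 possible intermediate vertex sequences; the minimum is 14, attained along the walk 0 → 1 → 0 → 1.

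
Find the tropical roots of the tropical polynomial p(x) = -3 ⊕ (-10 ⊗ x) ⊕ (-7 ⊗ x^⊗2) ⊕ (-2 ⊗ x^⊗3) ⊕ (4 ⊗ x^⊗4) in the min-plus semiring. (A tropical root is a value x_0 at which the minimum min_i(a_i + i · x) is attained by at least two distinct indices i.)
Roots: {-6, -5, -3, 7}

Each tropical root is a break point of the lower envelope of the lines y = a_i + i · x (there are 5 lines, with slopes 0, 1, ..., 4). Only the lines that attain the minimum somewhere contribute to roots; other lines are dominated. Here the surviving (envelope) indices are i = 4, i = 3, i = 2, i = 1, i = 0.
Intersections between consecutive envelope lines give the roots: for adjacent envelope indices i < j the intersection is x = (a_i − a_j) / (j − i). Reading off the sorted break points: {-6, -5, -3, 7}.
Verification: at each break x_0, at least two indices attain the minimum of min_i(a_i + i · x_0).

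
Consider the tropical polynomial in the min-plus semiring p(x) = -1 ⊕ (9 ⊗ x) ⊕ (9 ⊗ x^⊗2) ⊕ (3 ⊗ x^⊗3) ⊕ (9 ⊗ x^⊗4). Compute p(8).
p(8) = -1

A tropical monomial a ⊗ x^⊗i evaluates to a + i · x. Evaluating each term at x = 8:
  Term 0 contributes -1 + 0 · 8 = -1
  Term 1 contributes 9 + 1 · 8 = 17
  Term 2 contributes 9 + 2 · 8 = 25
  Term 3 contributes 3 + 3 · 8 = 27
  Term 4 contributes 9 + 4 · 8 = 41
p(8) = ⊕ of these = min[-1, 17, 25, 27, 41] = -1.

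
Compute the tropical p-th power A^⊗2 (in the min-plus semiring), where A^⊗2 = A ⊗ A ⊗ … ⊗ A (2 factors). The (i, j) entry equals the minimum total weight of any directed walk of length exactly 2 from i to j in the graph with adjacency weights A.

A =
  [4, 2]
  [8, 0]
A^⊗2 =
  [8, 2]
  [8, 0]

Each entry (A^⊗2)_ij equals the minimum over all length-2 walks i = v_0 → v_1 → … → v_2 = j of Σ_t A[v_t][v_{t+1}]. For example, for (i, j) = (0, 1) we minimise over 2 possible intermediate vertex sequences; the minimum is 2, attained along the walk 0 → 1 → 1.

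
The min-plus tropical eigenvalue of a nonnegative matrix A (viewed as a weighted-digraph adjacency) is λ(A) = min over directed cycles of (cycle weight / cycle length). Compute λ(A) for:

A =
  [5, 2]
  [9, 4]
λ(A) = 4

Enumerate directed cycles and compute their means (weight / length). Sample:
  cycle 0 → 0: weight = 5, length = 1, mean = 5/1 ≈ 5.000
  cycle 1 → 1: weight = 4, length = 1, mean = 4/1 ≈ 4.000
  cycle 0 → 1 → 0: weight = 11, length = 2, mean = 11/2 ≈ 5.500
  cycle 1 → 0 → 1: weight = 11, length = 2, mean = 11/2 ≈ 5.500
Minimum mean = 4.000, attained e.g. along the cycle 1 → 1 with weight 4 and length 1. So λ(A) = 4/1 = 4.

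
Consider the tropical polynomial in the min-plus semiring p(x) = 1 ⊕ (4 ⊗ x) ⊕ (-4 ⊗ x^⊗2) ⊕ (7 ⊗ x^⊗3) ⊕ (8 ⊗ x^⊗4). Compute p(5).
p(5) = 1

A tropical monomial a ⊗ x^⊗i evaluates to a + i · x. Evaluating each term at x = 5:
  Term 0 contributes 1 + 0 · 5 = 1
  Term 1 contributes 4 + 1 · 5 = 9
  Term 2 contributes -4 + 2 · 5 = 6
  Term 3 contributes 7 + 3 · 5 = 22
  Term 4 contributes 8 + 4 · 5 = 28
p(5) = ⊕ of these = min[1, 9, 6, 22, 28] = 1.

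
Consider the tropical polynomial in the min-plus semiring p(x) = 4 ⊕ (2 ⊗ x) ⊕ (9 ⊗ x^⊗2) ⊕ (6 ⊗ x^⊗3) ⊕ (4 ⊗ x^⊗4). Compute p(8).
p(8) = 4

A tropical monomial a ⊗ x^⊗i evaluates to a + i · x. Evaluating each term at x = 8:
  Term 0 contributes 4 + 0 · 8 = 4
  Term 1 contributes 2 + 1 · 8 = 10
  Term 2 contributes 9 + 2 · 8 = 25
  Term 3 contributes 6 + 3 · 8 = 30
  Term 4 contributes 4 + 4 · 8 = 36
p(8) = ⊕ of these = min[4, 10, 25, 30, 36] = 4.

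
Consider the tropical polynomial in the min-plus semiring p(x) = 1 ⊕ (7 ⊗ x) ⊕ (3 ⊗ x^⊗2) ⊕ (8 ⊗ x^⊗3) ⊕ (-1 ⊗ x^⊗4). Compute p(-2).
p(-2) = -9

A tropical monomial a ⊗ x^⊗i evaluates to a + i · x. Evaluating each term at x = -2:
  Term 0 contributes 1 + 0 · -2 = 1
  Term 1 contributes 7 + 1 · -2 = 5
  Term 2 contributes 3 + 2 · -2 = -1
  Term 3 contributes 8 + 3 · -2 = 2
  Term 4 contributes -1 + 4 · -2 = -9
p(-2) = ⊕ of these = min[1, 5, -1, 2, -9] = -9.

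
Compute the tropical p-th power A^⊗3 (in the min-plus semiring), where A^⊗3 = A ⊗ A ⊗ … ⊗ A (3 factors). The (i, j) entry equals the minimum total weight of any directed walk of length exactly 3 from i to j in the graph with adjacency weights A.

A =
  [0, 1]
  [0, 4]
A^⊗3 =
  [0, 1]
  [0, 1]

Each entry (A^⊗3)_ij equals the minimum over all length-3 walks i = v_0 → v_1 → … → v_3 = j of Σ_t A[v_t][v_{t+1}]. For example, for (i, j) = (0, 1) we minimise over 4 possible intermediate vertex sequences; the minimum is 1, attained along the walk 0 → 0 → 0 → 1.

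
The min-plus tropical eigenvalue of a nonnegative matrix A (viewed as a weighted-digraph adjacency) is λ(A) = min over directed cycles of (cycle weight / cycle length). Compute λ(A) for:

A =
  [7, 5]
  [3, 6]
λ(A) = 4

Enumerate directed cycles and compute their means (weight / length). Sample:
  cycle 0 → 0: weight = 7, length = 1, mean = 7/1 ≈ 7.000
  cycle 1 → 1: weight = 6, length = 1, mean = 6/1 ≈ 6.000
  cycle 0 → 1 → 0: weight = 8, length = 2, mean = 8/2 ≈ 4.000
  cycle 1 → 0 → 1: weight = 8, length = 2, mean = 8/2 ≈ 4.000
Minimum mean = 4.000, attained e.g. along the cycle 0 → 1 → 0 with weight 8 and length 2. So λ(A) = 8/2 = 4.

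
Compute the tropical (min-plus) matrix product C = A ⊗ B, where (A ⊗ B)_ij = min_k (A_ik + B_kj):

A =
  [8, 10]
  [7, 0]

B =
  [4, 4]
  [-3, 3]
A ⊗ B =
  [7, 12]
  [-3, 3]

Apply the min-plus product entry-by-entry:
  C[0][0] = min over k of (A[0][0] + B[0][0] = 8 + 4 = 12, A[0][1] + B[1][0] = 10 + -3 = 7) = 7 (attained at k = 1)
  C[0][1] = min over k of (A[0][0] + B[0][1] = 8 + 4 = 12, A[0][1] + B[1][1] = 10 + 3 = 13) = 12 (attained at k = 0)
  C[1][0] = min over k of (A[1][0] + B[0][0] = 7 + 4 = 11, A[1][1] + B[1][0] = 0 + -3 = -3) = -3 (attained at k = 1)
  C[1][1] = min over k of (A[1][0] + B[0][1] = 7 + 4 = 11, A[1][1] + B[1][1] = 0 + 3 = 3) = 3 (attained at k = 1)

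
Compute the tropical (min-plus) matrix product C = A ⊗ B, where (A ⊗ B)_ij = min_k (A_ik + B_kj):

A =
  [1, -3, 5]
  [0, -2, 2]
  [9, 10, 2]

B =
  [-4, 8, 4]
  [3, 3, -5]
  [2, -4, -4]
A ⊗ B =
  [-3, 0, -8]
  [-4, -2, -7]
  [4, -2, -2]

Apply the min-plus product entry-by-entry:
  C[0][0] = min over k of (A[0][0] + B[0][0] = 1 + -4 = -3, A[0][1] + B[1][0] = -3 + 3 = 0, A[0][2] + B[2][0] = 5 + 2 = 7) = -3 (attained at k = 0)
  C[0][1] = min over k of (A[0][0] + B[0][1] = 1 + 8 = 9, A[0][1] + B[1][1] = -3 + 3 = 0, A[0][2] + B[2][1] = 5 + -4 = 1) = 0 (attained at k = 1)
  C[0][2] = min over k of (A[0][0] + B[0][2] = 1 + 4 = 5, A[0][1] + B[1][2] = -3 + -5 = -8, A[0][2] + B[2][2] = 5 + -4 = 1) = -8 (attained at k = 1)
  C[1][0] = min over k of (A[1][0] + B[0][0] = 0 + -4 = -4, A[1][1] + B[1][0] = -2 + 3 = 1, A[1][2] + B[2][0] = 2 + 2 = 4) = -4 (attained at k = 0)
  C[1][1] = min over k of (A[1][0] + B[0][1] = 0 + 8 = 8, A[1][1] + B[1][1] = -2 + 3 = 1, A[1][2] + B[2][1] = 2 + -4 = -2) = -2 (attained at k = 2)
  C[1][2] = min over k of (A[1][0] + B[0][2] = 0 + 4 = 4, A[1][1] + B[1][2] = -2 + -5 = -7, A[1][2] + B[2][2] = 2 + -4 = -2) = -7 (attained at k = 1)
  C[2][0] = min over k of (A[2][0] + B[0][0] = 9 + -4 = 5, A[2][1] + B[1][0] = 10 + 3 = 13, A[2][2] + B[2][0] = 2 + 2 = 4) = 4 (attained at k = 2)
  C[2][1] = min over k of (A[2][0] + B[0][1] = 9 + 8 = 17, A[2][1] + B[1][1] = 10 + 3 = 13, A[2][2] + B[2][1] = 2 + -4 = -2) = -2 (attained at k = 2)
  C[2][2] = min over k of (A[2][0] + B[0][2] = 9 + 4 = 13, A[2][1] + B[1][2] = 10 + -5 = 5, A[2][2] + B[2][2] = 2 + -4 = -2) = -2 (attained at k = 2)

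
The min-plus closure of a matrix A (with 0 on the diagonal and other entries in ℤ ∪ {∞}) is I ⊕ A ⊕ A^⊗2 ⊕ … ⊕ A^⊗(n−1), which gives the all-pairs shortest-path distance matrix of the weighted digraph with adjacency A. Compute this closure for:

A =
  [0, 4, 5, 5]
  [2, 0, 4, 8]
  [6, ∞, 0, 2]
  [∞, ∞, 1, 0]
Closure =
  [0, 4, 5, 5]
  [2, 0, 4, 6]
  [6, 10, 0, 2]
  [7, 11, 1, 0]

This is the Floyd-Warshall all-pairs shortest-path computation. For each intermediate vertex k = 0, 1, …, 3, update dist[i][j] ← min(dist[i][j], dist[i][k] + dist[k][j]). The final matrix gives, for each (i, j), the minimum total weight of any directed path from i to j (possibly empty when i = j).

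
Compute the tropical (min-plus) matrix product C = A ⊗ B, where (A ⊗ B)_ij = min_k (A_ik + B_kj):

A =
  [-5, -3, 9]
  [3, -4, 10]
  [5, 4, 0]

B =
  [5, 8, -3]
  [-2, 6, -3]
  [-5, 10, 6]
A ⊗ B =
  [-5, 3, -8]
  [-6, 2, -7]
  [-5, 10, 1]

Apply the min-plus product entry-by-entry:
  C[0][0] = min over k of (A[0][0] + B[0][0] = -5 + 5 = 0, A[0][1] + B[1][0] = -3 + -2 = -5, A[0][2] + B[2][0] = 9 + -5 = 4) = -5 (attained at k = 1)
  C[0][1] = min over k of (A[0][0] + B[0][1] = -5 + 8 = 3, A[0][1] + B[1][1] = -3 + 6 = 3, A[0][2] + B[2][1] = 9 + 10 = 19) = 3 (attained at k = 0)
  C[0][2] = min over k of (A[0][0] + B[0][2] = -5 + -3 = -8, A[0][1] + B[1][2] = -3 + -3 = -6, A[0][2] + B[2][2] = 9 + 6 = 15) = -8 (attained at k = 0)
  C[1][0] = min over k of (A[1][0] + B[0][0] = 3 + 5 = 8, A[1][1] + B[1][0] = -4 + -2 = -6, A[1][2] + B[2][0] = 10 + -5 = 5) = -6 (attained at k = 1)
  C[1][1] = min over k of (A[1][0] + B[0][1] = 3 + 8 = 11, A[1][1] + B[1][1] = -4 + 6 = 2, A[1][2] + B[2][1] = 10 + 10 = 20) = 2 (attained at k = 1)
  C[1][2] = min over k of (A[1][0] + B[0][2] = 3 + -3 = 0, A[1][1] + B[1][2] = -4 + -3 = -7, A[1][2] + B[2][2] = 10 + 6 = 16) = -7 (attained at k = 1)
  C[2][0] = min over k of (A[2][0] + B[0][0] = 5 + 5 = 10, A[2][1] + B[1][0] = 4 + -2 = 2, A[2][2] + B[2][0] = 0 + -5 = -5) = -5 (attained at k = 2)
  C[2][1] = min over k of (A[2][0] + B[0][1] = 5 + 8 = 13, A[2][1] + B[1][1] = 4 + 6 = 10, A[2][2] + B[2][1] = 0 + 10 = 10) = 10 (attained at k = 1)
  C[2][2] = min over k of (A[2][0] + B[0][2] = 5 + -3 = 2, A[2][1] + B[1][2] = 4 + -3 = 1, A[2][2] + B[2][2] = 0 + 6 = 6) = 1 (attained at k = 1)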